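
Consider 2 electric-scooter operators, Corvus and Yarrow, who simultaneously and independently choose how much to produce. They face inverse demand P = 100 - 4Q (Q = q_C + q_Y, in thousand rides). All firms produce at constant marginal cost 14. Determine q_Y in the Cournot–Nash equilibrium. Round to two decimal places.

7.17

A representative firm's profit is π_i = q_i(100 - 4Q) - 14q_i.
First-order condition (treating rivals' output as given): 86 - 8q_i - 4q_j = 0.
With identical firms every q_j equals q_i, so q_j = q_i and 86 = 12q_i, giving q_i = 43/6.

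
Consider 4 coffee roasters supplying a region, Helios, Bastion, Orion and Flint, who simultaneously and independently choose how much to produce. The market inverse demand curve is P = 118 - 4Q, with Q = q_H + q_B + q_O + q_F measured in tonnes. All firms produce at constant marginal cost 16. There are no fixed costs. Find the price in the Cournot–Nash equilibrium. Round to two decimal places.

36.40

Each firm earns π_i = (118 - 4Q)q_i - 16q_i.
First-order condition (treating rivals' output as given): 102 - 8q_i - 4·Σ_{j≠i} q_j = 0.
With identical firms every q_j equals q_i, so Σ_{j≠i} q_j = 3q_i and 102 = 20q_i, giving q_i = 51/10.
Total output Q = 102/5, so price P = 118 - 4·(102/5) = 182/5.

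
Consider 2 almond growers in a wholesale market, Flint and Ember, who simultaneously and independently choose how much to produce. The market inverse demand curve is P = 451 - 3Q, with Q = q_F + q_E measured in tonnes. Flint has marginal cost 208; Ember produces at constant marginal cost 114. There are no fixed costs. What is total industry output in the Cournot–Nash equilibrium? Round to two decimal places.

64.44

Flint's profit: π_F = (451 - 3Q)q_F - (208q_F). Setting ∂π_F/∂q_F = 0: 243 - 6q_F - 3(q_E) = 0.
Ember's first-order condition: 337 - 6q_E - 3(q_F) = 0.
So q_F = (243 - 3q_E)/6 and q_E = (337 - 3q_F)/6.
Substituting one into the other gives q_F = 149/9 and q_E = 431/9.
Total output Q = 149/9 + 431/9 = 580/9.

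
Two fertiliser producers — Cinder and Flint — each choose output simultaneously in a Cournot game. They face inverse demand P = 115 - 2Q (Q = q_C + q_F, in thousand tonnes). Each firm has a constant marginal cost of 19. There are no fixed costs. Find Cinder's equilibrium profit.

A representative firm's profit is π_i = q_i(115 - 2Q) - 19q_i.
First-order condition (treating rivals' output as given): 96 - 4q_i - 2q_j = 0.
With identical firms every q_j equals q_i, so q_j = q_i and 96 = 6q_i, giving q_i = 16.
Price P = 115 - 2·32 = 51.
Cinder's profit: (51 - 19)·16 = 512.

512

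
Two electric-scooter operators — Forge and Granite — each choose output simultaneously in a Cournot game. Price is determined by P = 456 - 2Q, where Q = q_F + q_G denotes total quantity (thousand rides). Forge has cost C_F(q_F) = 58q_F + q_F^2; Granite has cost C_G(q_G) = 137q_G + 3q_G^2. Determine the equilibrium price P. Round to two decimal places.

296.71

Forge's profit: π_F = (456 - 2Q)q_F - (58q_F + q_F²). Setting ∂π_F/∂q_F = 0: 398 - 6q_F - 2(q_G) = 0.
Granite's profit: π_G = (456 - 2Q)q_G - (137q_G + 3q_G²). Setting ∂π_G/∂q_G = 0: 319 - 10q_G - 2(q_F) = 0.
Rearranging gives the reaction functions q_F = (398 - 2q_G)/6 and q_G = (319 - 2q_F)/10.
Substituting one into the other gives q_F = 1671/28 and q_G = 559/28.
Total output Q = 1115/14, so price P = 456 - 2·(1115/14) = 296.7143.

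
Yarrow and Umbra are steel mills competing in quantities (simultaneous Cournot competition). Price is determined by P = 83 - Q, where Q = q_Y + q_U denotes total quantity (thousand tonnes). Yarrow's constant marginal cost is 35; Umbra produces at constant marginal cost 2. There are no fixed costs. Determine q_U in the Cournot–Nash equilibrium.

38

Yarrow's profit: π_Y = (83 - Q)q_Y - (35q_Y). Setting ∂π_Y/∂q_Y = 0: 48 - 2q_Y - (q_U) = 0.
Umbra's first-order condition: 81 - 2q_U - (q_Y) = 0.
So q_Y = (48 - q_U)/2 and q_U = (81 - q_Y)/2.
Substituting one into the other gives q_Y = 5 and q_U = 38.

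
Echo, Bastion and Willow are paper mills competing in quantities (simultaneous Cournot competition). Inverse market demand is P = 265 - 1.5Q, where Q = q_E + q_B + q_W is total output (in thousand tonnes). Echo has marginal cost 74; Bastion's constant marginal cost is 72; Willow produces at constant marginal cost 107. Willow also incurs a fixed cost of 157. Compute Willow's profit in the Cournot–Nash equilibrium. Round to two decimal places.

180.50

Echo's profit: π_E = (265 - 1.5Q)q_E - (74q_E). Setting ∂π_E/∂q_E = 0: 191 - 3q_E - (3/2)(q_B + q_W) = 0.
Bastion's first-order condition: 193 - 3q_B - (3/2)(q_E + q_W) = 0.
Willow's profit: π_W = (265 - 1.5Q)q_W - (107q_W). Setting ∂π_W/∂q_W = 0: 158 - 3q_W - (3/2)(q_E + q_B) = 0.
Summing all 3 equations gives 542 − 6Q = 0, hence Q = 271/3.
Back-substituting: q_E = (191 − 271/2)/(3/2) = 37, q_B = (193 − 271/2)/(3/2) = 115/3, q_W = (158 − 271/2)/(3/2) = 15.
Price P = 265 - (3/2)·(271/3) = 259/2.
Willow's profit: (259/2 - 107)·15 - 157 = 361/2.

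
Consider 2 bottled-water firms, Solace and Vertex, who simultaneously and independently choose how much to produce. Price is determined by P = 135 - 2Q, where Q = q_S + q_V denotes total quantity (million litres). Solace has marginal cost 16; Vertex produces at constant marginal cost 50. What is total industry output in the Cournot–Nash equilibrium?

34

Solace's profit: π_S = (135 - 2Q)q_S - (16q_S). Setting ∂π_S/∂q_S = 0: 119 - 4q_S - 2(q_V) = 0.
Vertex's first-order condition: 85 - 4q_V - 2(q_S) = 0.
So q_S = (119 - 2q_V)/4 and q_V = (85 - 2q_S)/4.
Substituting one into the other gives q_S = 51/2 and q_V = 17/2.
Total output Q = 51/2 + 17/2 = 34.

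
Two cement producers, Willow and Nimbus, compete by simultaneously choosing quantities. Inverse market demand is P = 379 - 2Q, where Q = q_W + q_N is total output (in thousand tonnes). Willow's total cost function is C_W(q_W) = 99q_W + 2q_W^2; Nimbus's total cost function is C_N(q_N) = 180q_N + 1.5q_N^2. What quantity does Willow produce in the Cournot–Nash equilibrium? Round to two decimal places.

30.04

Willow's profit: π_W = (379 - 2Q)q_W - (99q_W + 2q_W²). Setting ∂π_W/∂q_W = 0: 280 - 8q_W - 2(q_N) = 0.
Nimbus's first-order condition: 199 - 7q_N - 2(q_W) = 0.
So q_W = (280 - 2q_N)/8 and q_N = (199 - 2q_W)/7.
Solving the pair: q_W = 781/26, q_N = 258/13.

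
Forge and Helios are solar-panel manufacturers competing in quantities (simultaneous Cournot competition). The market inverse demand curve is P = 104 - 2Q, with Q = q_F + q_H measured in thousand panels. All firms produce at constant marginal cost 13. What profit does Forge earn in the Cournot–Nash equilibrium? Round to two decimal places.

Each firm earns π_i = (104 - 2Q)q_i - 13q_i.
Setting ∂π_i/∂q_i = 0 with rivals' quantities fixed: 91 - 4q_i - 2q_j = 0.
With identical firms every q_j equals q_i, so q_j = q_i and 91 = 6q_i, giving q_i = 91/6.
Price P = 104 - 2·(91/3) = 130/3.
Forge's profit: (130/3 - 13)·(91/6) = 460.0556.

460.06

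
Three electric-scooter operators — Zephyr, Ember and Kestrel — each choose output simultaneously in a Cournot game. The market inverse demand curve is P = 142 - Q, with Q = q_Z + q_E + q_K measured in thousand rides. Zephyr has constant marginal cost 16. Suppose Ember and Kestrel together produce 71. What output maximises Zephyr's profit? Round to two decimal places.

With rivals' combined output fixed at 71, Zephyr's profit is π_Z = (142 - 71 - q_Z)q_Z - (16q_Z) = (71 - q_Z)q_Z - (16q_Z).
∂π_Z/∂q_Z = 55 - 2q_Z = 0, so q_Z = 55/2.

27.50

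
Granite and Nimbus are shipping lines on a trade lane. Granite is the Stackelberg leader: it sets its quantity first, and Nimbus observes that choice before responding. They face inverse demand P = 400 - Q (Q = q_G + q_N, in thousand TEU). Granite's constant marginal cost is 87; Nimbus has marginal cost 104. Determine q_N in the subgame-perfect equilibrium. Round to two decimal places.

65.50

Solve by backward induction. Given q_G, the follower Nimbus maximises π_N = (400 - q_G - q_N)q_N - 104q_N.
∂π_N/∂q_N = 296 - q_G - 2q_N = 0 gives the reaction function q_N = (296 - q_G)/2.
The leader anticipates this reaction. Substituting into P = 400 - Q gives P = 252 - (1/2)q_G, so π_G = (252 - (1/2)q_G)q_G - 87q_G.
Leader FOC: 165 - q_G = 0, so q_G = 165.
Then q_N = (296 - 165)/2 = 131/2.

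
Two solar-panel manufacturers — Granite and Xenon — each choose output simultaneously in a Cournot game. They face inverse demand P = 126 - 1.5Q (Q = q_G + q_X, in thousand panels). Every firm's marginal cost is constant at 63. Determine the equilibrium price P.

84

Each firm earns π_i = (126 - 1.5Q)q_i - 63q_i.
Setting ∂π_i/∂q_i = 0 with rivals' quantities fixed: 63 - 3q_i - (3/2)q_j = 0.
With identical firms every q_j equals q_i, so q_j = q_i and 63 = (9/2)q_i, giving q_i = 14.
Total output Q = 28, so price P = 126 - (3/2)·28 = 84.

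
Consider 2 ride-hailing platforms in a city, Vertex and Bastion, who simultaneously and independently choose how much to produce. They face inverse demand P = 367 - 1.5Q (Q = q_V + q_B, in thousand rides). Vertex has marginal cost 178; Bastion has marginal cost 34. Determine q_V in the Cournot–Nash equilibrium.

10

Vertex's profit: π_V = (367 - 1.5Q)q_V - (178q_V). Setting ∂π_V/∂q_V = 0: 189 - 3q_V - (3/2)(q_B) = 0.
Bastion's first-order condition: 333 - 3q_B - (3/2)(q_V) = 0.
So q_V = (189 - (3/2)q_B)/3 and q_B = (333 - (3/2)q_V)/3.
Solving the pair: q_V = 10, q_B = 106.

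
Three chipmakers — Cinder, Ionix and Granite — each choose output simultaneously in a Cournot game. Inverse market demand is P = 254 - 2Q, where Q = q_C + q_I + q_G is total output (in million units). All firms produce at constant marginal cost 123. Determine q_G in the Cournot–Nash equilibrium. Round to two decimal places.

16.38

A representative firm's profit is π_i = q_i(254 - 2Q) - 123q_i.
First-order condition (treating rivals' output as given): 131 - 4q_i - 2·Σ_{j≠i} q_j = 0.
By symmetry each firm produces the same amount; substituting Σ_{j≠i} q_j = 2q_i yields q_i = 131/8.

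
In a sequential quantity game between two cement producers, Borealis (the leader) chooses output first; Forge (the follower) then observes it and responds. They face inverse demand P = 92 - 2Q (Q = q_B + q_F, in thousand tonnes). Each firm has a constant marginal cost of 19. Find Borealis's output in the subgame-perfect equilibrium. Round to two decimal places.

Solve by backward induction. Given q_B, the follower Forge maximises π_F = (92 - 2q_B - 2q_F)q_F - 19q_F.
∂π_F/∂q_F = 73 - 2q_B - 4q_F = 0 gives the reaction function q_F = (73 - 2q_B)/4.
The leader anticipates this reaction. Substituting into P = 92 - 2Q gives P = 111/2 - q_B, so π_B = (111/2 - q_B)q_B - 19q_B.
Maximising: ∂π_B/∂q_B = 73/2 - 2q_B = 0, giving q_B = 73/4.
Then q_F = (73 - 2·(73/4))/4 = 73/8.

18.25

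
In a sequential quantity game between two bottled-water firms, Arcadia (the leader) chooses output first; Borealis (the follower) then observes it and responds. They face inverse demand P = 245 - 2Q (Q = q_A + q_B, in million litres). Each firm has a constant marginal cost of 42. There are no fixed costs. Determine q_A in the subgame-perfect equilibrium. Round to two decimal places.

Solve by backward induction. Given q_A, the follower Borealis maximises π_B = (245 - 2q_A - 2q_B)q_B - 42q_B.
Setting the follower's marginal profit to zero, 203 - 2q_A - 4q_B = 0, i.e. q_B = (203 - 2q_A)/4.
The leader anticipates this reaction. Substituting into P = 245 - 2Q gives P = 287/2 - q_A, so π_A = (287/2 - q_A)q_A - 42q_A.
The leader's first-order condition 203/2 - 2q_A = 0 yields q_A = 203/4.
Then q_B = (203 - 2·(203/4))/4 = 203/8.

50.75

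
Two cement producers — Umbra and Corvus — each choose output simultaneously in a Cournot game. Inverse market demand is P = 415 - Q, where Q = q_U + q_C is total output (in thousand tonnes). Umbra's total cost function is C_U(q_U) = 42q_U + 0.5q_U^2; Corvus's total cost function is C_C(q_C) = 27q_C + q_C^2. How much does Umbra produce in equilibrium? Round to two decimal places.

100.36

Umbra's profit: π_U = (415 - Q)q_U - (42q_U + (1/2)q_U²). Setting ∂π_U/∂q_U = 0: 373 - 3q_U - (q_C) = 0.
Corvus's profit: π_C = (415 - Q)q_C - (27q_C + q_C²). Setting ∂π_C/∂q_C = 0: 388 - 4q_C - (q_U) = 0.
So q_U = (373 - q_C)/3 and q_C = (388 - q_U)/4.
Substituting one into the other gives q_U = 1104/11 and q_C = 791/11.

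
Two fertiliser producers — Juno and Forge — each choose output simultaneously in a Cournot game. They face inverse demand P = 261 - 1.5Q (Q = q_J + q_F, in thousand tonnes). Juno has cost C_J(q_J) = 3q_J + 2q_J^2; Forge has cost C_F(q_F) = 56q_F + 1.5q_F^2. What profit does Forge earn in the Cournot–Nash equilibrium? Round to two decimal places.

2085.30

Juno's profit: π_J = (261 - 1.5Q)q_J - (3q_J + 2q_J²). Setting ∂π_J/∂q_J = 0: 258 - 7q_J - (3/2)(q_F) = 0.
Forge's profit: π_F = (261 - 1.5Q)q_F - (56q_F + (3/2)q_F²). Setting ∂π_F/∂q_F = 0: 205 - 6q_F - (3/2)(q_J) = 0.
Best responses: q_J = (258 - (3/2)q_F)/7, q_F = (205 - (3/2)q_J)/6.
Substituting one into the other gives q_J = 1654/53 and q_F = 26.3648.
Price P = 261 - (3/2)·57.5723 = 174.6415.
Forge's profit: 174.6415·26.3648 - 56·26.3648 - (3/2)·26.3648² = 2085.3049.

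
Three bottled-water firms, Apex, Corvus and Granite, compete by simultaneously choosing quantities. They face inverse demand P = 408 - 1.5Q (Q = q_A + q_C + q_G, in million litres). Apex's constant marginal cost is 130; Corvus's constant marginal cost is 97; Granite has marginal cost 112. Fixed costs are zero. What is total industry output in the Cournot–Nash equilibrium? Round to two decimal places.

147.50

Apex's profit: π_A = (408 - 1.5Q)q_A - (130q_A). Setting ∂π_A/∂q_A = 0: 278 - 3q_A - (3/2)(q_C + q_G) = 0.
Corvus's profit: π_C = (408 - 1.5Q)q_C - (97q_C). Setting ∂π_C/∂q_C = 0: 311 - 3q_C - (3/2)(q_A + q_G) = 0.
Granite's first-order condition: 296 - 3q_G - (3/2)(q_A + q_C) = 0.
Summing all 3 equations gives 885 − 6Q = 0, hence Q = 295/2.
Back-substituting: q_A = (278 − 885/4)/(3/2) = 227/6, q_C = (311 − 885/4)/(3/2) = 359/6, q_G = (296 − 885/4)/(3/2) = 299/6.
Total output Q = 227/6 + 359/6 + 299/6 = 295/2.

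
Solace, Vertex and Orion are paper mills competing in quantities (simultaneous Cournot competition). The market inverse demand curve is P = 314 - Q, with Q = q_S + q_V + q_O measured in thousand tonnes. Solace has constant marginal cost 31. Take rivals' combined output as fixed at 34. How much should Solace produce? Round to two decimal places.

124.50

With rivals' combined output fixed at 34, Solace's profit is π_S = (314 - 34 - q_S)q_S - (31q_S) = (280 - q_S)q_S - (31q_S).
∂π_S/∂q_S = 249 - 2q_S = 0, so q_S = 249/2.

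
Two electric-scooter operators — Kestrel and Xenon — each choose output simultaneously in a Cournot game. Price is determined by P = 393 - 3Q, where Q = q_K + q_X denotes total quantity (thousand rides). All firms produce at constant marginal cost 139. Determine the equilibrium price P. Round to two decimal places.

A representative firm's profit is π_i = q_i(393 - 3Q) - 139q_i.
Setting ∂π_i/∂q_i = 0 with rivals' quantities fixed: 254 - 6q_i - 3q_j = 0.
By symmetry each firm produces the same amount; substituting q_j = q_i yields q_i = 254/9.
Total output Q = 508/9, so price P = 393 - 3·(508/9) = 671/3.

223.67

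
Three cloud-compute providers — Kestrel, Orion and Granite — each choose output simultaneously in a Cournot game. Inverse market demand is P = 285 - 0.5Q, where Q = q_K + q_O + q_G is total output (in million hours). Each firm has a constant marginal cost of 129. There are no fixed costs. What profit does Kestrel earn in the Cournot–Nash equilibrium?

Each firm earns π_i = (285 - 0.5Q)q_i - 129q_i.
First-order condition (treating rivals' output as given): 156 - q_i - (1/2)·Σ_{j≠i} q_j = 0.
By symmetry each firm produces the same amount; substituting Σ_{j≠i} q_j = 2q_i yields q_i = 156/2 = 78.
Price P = 285 - (1/2)·234 = 168.
Kestrel's profit: (168 - 129)·78 = 3042.

3042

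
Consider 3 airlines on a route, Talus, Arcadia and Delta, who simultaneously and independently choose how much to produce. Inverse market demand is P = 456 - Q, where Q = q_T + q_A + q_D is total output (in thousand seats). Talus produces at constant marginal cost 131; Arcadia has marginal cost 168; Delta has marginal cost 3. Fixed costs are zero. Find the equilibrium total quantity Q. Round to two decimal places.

266.50

Talus's profit: π_T = (456 - Q)q_T - (131q_T). Setting ∂π_T/∂q_T = 0: 325 - 2q_T - (q_A + q_D) = 0.
Arcadia's first-order condition: 288 - 2q_A - (q_T + q_D) = 0.
Delta's profit: π_D = (456 - Q)q_D - (3q_D). Setting ∂π_D/∂q_D = 0: 453 - 2q_D - (q_T + q_A) = 0.
Summing all 3 equations gives 1066 − 4Q = 0, hence Q = 533/2.
Back-substituting: q_T = (325 − 533/2) = 117/2, q_A = (288 − 533/2) = 43/2, q_D = (453 − 533/2) = 373/2.
Total output Q = 117/2 + 43/2 + 373/2 = 533/2.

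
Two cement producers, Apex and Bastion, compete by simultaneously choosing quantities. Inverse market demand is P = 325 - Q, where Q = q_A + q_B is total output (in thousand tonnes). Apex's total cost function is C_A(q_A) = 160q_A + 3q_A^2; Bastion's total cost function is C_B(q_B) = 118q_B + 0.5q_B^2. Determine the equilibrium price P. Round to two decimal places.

247.65

Apex's profit: π_A = (325 - Q)q_A - (160q_A + 3q_A²). Setting ∂π_A/∂q_A = 0: 165 - 8q_A - (q_B) = 0.
Bastion's first-order condition: 207 - 3q_B - (q_A) = 0.
Best responses: q_A = (165 - q_B)/8, q_B = (207 - q_A)/3.
Solving the pair: q_A = 288/23, q_B = 1491/23.
Total output Q = 1779/23, so price P = 325 - 1779/23 = 247.6522.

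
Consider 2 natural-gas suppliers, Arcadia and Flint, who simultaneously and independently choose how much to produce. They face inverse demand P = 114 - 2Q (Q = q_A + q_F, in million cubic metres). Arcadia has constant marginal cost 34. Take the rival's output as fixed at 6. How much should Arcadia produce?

With the rival's output fixed at 6, Arcadia's profit is π_A = (114 - 2·6 - 2q_A)q_A - (34q_A) = (102 - 2q_A)q_A - (34q_A).
∂π_A/∂q_A = 68 - 4q_A = 0, so q_A = 17.

17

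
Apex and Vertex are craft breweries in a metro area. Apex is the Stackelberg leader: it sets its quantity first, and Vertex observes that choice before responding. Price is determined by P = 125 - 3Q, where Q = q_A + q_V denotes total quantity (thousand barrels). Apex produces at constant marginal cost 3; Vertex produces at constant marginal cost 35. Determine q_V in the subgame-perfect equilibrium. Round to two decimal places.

The follower Vertex best-responds to any q_A: π_V = (125 - 3Q)q_V - 35q_V.
Setting the follower's marginal profit to zero, 90 - 3q_A - 6q_V = 0, i.e. q_V = (90 - 3q_A)/6.
Apex substitutes q_V(q_A) into its own profit: π_A = q_A(125 - 3q_A - (90 - 3q_A)/2) - 3q_A = (80 - (3/2)q_A)q_A - 3q_A.
Maximising: ∂π_A/∂q_A = 77 - 3q_A = 0, giving q_A = 77/3.
Then q_V = (90 - 3·(77/3))/6 = 13/6.

2.17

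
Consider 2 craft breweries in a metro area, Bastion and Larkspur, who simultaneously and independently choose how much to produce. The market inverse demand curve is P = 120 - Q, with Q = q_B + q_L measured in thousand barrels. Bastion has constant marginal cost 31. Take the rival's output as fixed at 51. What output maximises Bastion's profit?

With the rival's output fixed at 51, Bastion's profit is π_B = (120 - 51 - q_B)q_B - (31q_B) = (69 - q_B)q_B - (31q_B).
∂π_B/∂q_B = 38 - 2q_B = 0, so q_B = 19.

19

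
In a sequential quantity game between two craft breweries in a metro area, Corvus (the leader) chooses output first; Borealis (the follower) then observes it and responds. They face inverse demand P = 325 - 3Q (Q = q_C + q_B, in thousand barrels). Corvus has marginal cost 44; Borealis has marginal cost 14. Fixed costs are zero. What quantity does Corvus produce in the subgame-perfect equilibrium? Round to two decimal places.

41.83

Solve by backward induction. Given q_C, the follower Borealis maximises π_B = (325 - 3q_C - 3q_B)q_B - 14q_B.
Setting the follower's marginal profit to zero, 311 - 3q_C - 6q_B = 0, i.e. q_B = (311 - 3q_C)/6.
Corvus substitutes q_B(q_C) into its own profit: π_C = q_C(325 - 3q_C - (311 - 3q_C)/2) - 44q_C = (339/2 - (3/2)q_C)q_C - 44q_C.
Maximising: ∂π_C/∂q_C = 251/2 - 3q_C = 0, giving q_C = 251/6.
Then q_B = (311 - 3·(251/6))/6 = 371/12.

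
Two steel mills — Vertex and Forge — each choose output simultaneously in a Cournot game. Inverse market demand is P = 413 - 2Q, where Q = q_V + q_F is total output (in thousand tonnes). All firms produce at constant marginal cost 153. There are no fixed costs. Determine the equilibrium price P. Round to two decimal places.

239.67

A representative firm's profit is π_i = q_i(413 - 2Q) - 153q_i.
First-order condition (treating rivals' output as given): 260 - 4q_i - 2q_j = 0.
With identical firms every q_j equals q_i, so q_j = q_i and 260 = 6q_i, giving q_i = 130/3.
Total output Q = 260/3, so price P = 413 - 2·(260/3) = 719/3.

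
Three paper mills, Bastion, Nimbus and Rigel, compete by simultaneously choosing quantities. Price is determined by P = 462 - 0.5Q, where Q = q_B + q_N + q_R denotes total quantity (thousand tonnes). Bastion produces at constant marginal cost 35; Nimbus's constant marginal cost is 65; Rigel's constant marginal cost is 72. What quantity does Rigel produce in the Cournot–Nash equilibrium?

Bastion's profit: π_B = (462 - 0.5Q)q_B - (35q_B). Setting ∂π_B/∂q_B = 0: 427 - q_B - (1/2)(q_N + q_R) = 0.
Nimbus's profit: π_N = (462 - 0.5Q)q_N - (65q_N). Setting ∂π_N/∂q_N = 0: 397 - q_N - (1/2)(q_B + q_R) = 0.
Rigel's profit: π_R = (462 - 0.5Q)q_R - (72q_R). Setting ∂π_R/∂q_R = 0: 390 - q_R - (1/2)(q_B + q_N) = 0.
Adding the 3 first-order conditions: 1214 − 2Q = 0, so Q = 607.
Back-substituting: q_B = (427 − 607/2)/(1/2) = 247, q_N = (397 − 607/2)/(1/2) = 187, q_R = (390 − 607/2)/(1/2) = 173.

173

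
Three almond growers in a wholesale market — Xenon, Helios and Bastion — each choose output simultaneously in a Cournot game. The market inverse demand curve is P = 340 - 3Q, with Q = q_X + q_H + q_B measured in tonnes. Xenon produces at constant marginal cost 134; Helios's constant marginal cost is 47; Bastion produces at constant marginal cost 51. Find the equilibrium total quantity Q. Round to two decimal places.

Xenon's profit: π_X = (340 - 3Q)q_X - (134q_X). Setting ∂π_X/∂q_X = 0: 206 - 6q_X - 3(q_H + q_B) = 0.
Helios's profit: π_H = (340 - 3Q)q_H - (47q_H). Setting ∂π_H/∂q_H = 0: 293 - 6q_H - 3(q_X + q_B) = 0.
Bastion's profit: π_B = (340 - 3Q)q_B - (51q_B). Setting ∂π_B/∂q_B = 0: 289 - 6q_B - 3(q_X + q_H) = 0.
Summing all 3 equations gives 788 − 12Q = 0, hence Q = 197/3.
Back-substituting: q_X = (206 − 197)/3 = 3, q_H = (293 − 197)/3 = 32, q_B = (289 − 197)/3 = 92/3.
Total output Q = 3 + 32 + 92/3 = 197/3.

65.67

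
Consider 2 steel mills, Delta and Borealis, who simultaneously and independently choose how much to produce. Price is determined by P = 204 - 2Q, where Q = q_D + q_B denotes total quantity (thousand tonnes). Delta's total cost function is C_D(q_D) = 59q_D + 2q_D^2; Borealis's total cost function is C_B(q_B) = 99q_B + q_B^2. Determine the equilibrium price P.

Delta's profit: π_D = (204 - 2Q)q_D - (59q_D + 2q_D²). Setting ∂π_D/∂q_D = 0: 145 - 8q_D - 2(q_B) = 0.
Borealis's first-order condition: 105 - 6q_B - 2(q_D) = 0.
So q_D = (145 - 2q_B)/8 and q_B = (105 - 2q_D)/6.
Solving the pair: q_D = 15, q_B = 25/2.
Total output Q = 55/2, so price P = 204 - 2·(55/2) = 149.

149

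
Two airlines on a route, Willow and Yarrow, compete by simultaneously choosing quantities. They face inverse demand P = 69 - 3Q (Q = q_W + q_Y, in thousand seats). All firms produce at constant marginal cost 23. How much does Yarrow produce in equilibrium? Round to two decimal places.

5.11

Each firm earns π_i = (69 - 3Q)q_i - 23q_i.
First-order condition (treating rivals' output as given): 46 - 6q_i - 3q_j = 0.
With identical firms every q_j equals q_i, so q_j = q_i and 46 = 9q_i, giving q_i = 46/9.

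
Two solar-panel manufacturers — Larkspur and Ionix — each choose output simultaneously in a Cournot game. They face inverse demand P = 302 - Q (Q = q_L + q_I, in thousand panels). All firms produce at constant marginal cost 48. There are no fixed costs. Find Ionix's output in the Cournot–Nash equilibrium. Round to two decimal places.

84.67

Each firm earns π_i = (302 - Q)q_i - 48q_i.
First-order condition (treating rivals' output as given): 254 - 2q_i - q_j = 0.
By symmetry each firm produces the same amount; substituting q_j = q_i yields q_i = 254/3.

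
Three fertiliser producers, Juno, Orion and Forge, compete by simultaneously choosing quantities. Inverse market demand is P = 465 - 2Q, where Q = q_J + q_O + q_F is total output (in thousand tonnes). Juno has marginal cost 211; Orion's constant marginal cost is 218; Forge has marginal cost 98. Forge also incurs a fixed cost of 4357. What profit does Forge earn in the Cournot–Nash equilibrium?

6893

Juno's profit: π_J = (465 - 2Q)q_J - (211q_J). Setting ∂π_J/∂q_J = 0: 254 - 4q_J - 2(q_O + q_F) = 0.
Orion's first-order condition: 247 - 4q_O - 2(q_J + q_F) = 0.
Forge's profit: π_F = (465 - 2Q)q_F - (98q_F). Setting ∂π_F/∂q_F = 0: 367 - 4q_F - 2(q_J + q_O) = 0.
Adding the 3 conditions: 868 − 4Q − 4Q = 0, i.e. Q = 217/2.
Back-substituting: q_J = (254 − 217)/2 = 37/2, q_O = (247 − 217)/2 = 15, q_F = (367 − 217)/2 = 75.
Price P = 465 - 2·(217/2) = 248.
Forge's profit: (248 - 98)·75 - 4357 = 6893.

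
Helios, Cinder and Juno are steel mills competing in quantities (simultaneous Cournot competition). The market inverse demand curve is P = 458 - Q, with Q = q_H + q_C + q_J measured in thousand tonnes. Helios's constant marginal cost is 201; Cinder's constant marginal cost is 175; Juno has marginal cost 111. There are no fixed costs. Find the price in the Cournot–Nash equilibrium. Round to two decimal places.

236.25

Helios's profit: π_H = (458 - Q)q_H - (201q_H). Setting ∂π_H/∂q_H = 0: 257 - 2q_H - (q_C + q_J) = 0.
Cinder's profit: π_C = (458 - Q)q_C - (175q_C). Setting ∂π_C/∂q_C = 0: 283 - 2q_C - (q_H + q_J) = 0.
Juno's first-order condition: 347 - 2q_J - (q_H + q_C) = 0.
Summing all 3 equations gives 887 − 4Q = 0, hence Q = 887/4.
Back-substituting: q_H = (257 − 887/4) = 141/4, q_C = (283 − 887/4) = 245/4, q_J = (347 − 887/4) = 501/4.
Total output Q = 887/4, so price P = 458 - 887/4 = 945/4.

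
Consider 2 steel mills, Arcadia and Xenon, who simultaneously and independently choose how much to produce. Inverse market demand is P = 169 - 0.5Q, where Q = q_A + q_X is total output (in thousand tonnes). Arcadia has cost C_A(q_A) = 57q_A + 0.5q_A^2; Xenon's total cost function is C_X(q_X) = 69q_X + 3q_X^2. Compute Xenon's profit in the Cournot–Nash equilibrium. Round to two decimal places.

Arcadia's profit: π_A = (169 - 0.5Q)q_A - (57q_A + (1/2)q_A²). Setting ∂π_A/∂q_A = 0: 112 - 2q_A - (1/2)(q_X) = 0.
Xenon's first-order condition: 100 - 7q_X - (1/2)(q_A) = 0.
Rearranging gives the reaction functions q_A = (112 - (1/2)q_X)/2 and q_X = (100 - (1/2)q_A)/7.
Substituting one into the other gives q_A = 53.3818 and q_X = 576/55.
Price P = 169 - (1/2)·63.8545 = 137.0727.
Xenon's profit: 137.0727·(576/55) - 69·(576/55) - 3(576/55)² = 383.8731.

383.87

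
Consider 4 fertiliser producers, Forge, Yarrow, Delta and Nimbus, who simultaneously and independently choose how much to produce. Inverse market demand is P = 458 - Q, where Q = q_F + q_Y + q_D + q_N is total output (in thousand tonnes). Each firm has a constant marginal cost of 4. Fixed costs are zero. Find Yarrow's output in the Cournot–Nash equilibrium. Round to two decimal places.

90.80

Each firm earns π_i = (458 - Q)q_i - 4q_i.
First-order condition (treating rivals' output as given): 454 - 2q_i - Σ_{j≠i} q_j = 0.
By symmetry each firm produces the same amount; substituting Σ_{j≠i} q_j = 3q_i yields q_i = 454/5.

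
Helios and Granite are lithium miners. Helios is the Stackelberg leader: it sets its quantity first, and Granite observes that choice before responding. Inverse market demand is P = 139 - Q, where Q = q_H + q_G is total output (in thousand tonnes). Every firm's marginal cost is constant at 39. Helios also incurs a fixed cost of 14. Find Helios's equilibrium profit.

The follower Granite best-responds to any q_H: π_G = (139 - Q)q_G - 39q_G.
Follower FOC: 100 - q_H - 2q_G = 0, so q_G(q_H) = (100 - q_H)/2.
Helios substitutes q_G(q_H) into its own profit: π_H = q_H(139 - q_H - (100 - q_H)/2) - 39q_H = (89 - (1/2)q_H)q_H - 39q_H.
Leader FOC: 50 - q_H = 0, so q_H = 50.
Then q_G = (100 - 50)/2 = 25.
Price P = 139 - 75 = 64.
Helios's profit: (64 - 39)·50 - 14 = 1236.

1236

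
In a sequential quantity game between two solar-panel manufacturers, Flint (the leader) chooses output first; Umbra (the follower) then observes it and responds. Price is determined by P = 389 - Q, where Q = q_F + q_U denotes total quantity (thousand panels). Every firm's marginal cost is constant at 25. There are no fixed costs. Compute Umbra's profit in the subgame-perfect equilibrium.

The follower Umbra best-responds to any q_F: π_U = (389 - Q)q_U - 25q_U.
Follower FOC: 364 - q_F - 2q_U = 0, so q_U(q_F) = (364 - q_F)/2.
Flint substitutes q_U(q_F) into its own profit: π_F = q_F(389 - q_F - (364 - q_F)/2) - 25q_F = (207 - (1/2)q_F)q_F - 25q_F.
Leader FOC: 182 - q_F = 0, so q_F = 182.
Then q_U = (364 - 182)/2 = 91.
Price P = 389 - 273 = 116.
Umbra's profit: (116 - 25)·91 = 8281.

8281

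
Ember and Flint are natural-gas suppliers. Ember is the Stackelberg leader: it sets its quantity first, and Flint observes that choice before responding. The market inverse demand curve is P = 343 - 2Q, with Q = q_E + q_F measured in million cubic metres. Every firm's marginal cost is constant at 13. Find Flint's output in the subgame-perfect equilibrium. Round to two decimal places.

41.25

Solve by backward induction. Given q_E, the follower Flint maximises π_F = (343 - 2q_E - 2q_F)q_F - 13q_F.
Setting the follower's marginal profit to zero, 330 - 2q_E - 4q_F = 0, i.e. q_F = (330 - 2q_E)/4.
The leader anticipates this reaction. Substituting into P = 343 - 2Q gives P = 178 - q_E, so π_E = (178 - q_E)q_E - 13q_E.
The leader's first-order condition 165 - 2q_E = 0 yields q_E = 165/2.
Then q_F = (330 - 2·(165/2))/4 = 165/4.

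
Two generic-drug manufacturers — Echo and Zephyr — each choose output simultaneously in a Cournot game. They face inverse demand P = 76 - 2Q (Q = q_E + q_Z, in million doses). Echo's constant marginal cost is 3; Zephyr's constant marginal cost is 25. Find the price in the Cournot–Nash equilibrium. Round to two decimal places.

Echo's profit: π_E = (76 - 2Q)q_E - (3q_E). Setting ∂π_E/∂q_E = 0: 73 - 4q_E - 2(q_Z) = 0.
Zephyr's first-order condition: 51 - 4q_Z - 2(q_E) = 0.
Best responses: q_E = (73 - 2q_Z)/4, q_Z = (51 - 2q_E)/4.
Solving the pair: q_E = 95/6, q_Z = 29/6.
Total output Q = 62/3, so price P = 76 - 2·(62/3) = 104/3.

34.67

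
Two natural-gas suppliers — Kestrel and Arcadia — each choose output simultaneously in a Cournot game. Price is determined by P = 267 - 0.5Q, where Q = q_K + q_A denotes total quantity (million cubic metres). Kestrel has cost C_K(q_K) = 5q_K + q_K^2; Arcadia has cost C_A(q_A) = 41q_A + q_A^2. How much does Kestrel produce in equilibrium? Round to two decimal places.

76.91

Kestrel's profit: π_K = (267 - 0.5Q)q_K - (5q_K + q_K²). Setting ∂π_K/∂q_K = 0: 262 - 3q_K - (1/2)(q_A) = 0.
Arcadia's profit: π_A = (267 - 0.5Q)q_A - (41q_A + q_A²). Setting ∂π_A/∂q_A = 0: 226 - 3q_A - (1/2)(q_K) = 0.
Best responses: q_K = (262 - (1/2)q_A)/3, q_A = (226 - (1/2)q_K)/3.
Substituting one into the other gives q_K = 76.9143 and q_A = 62.5143.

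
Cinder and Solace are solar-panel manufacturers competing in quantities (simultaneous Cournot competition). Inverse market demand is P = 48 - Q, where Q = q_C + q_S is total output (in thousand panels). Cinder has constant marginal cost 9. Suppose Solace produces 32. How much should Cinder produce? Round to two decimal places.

With the rival's output fixed at 32, Cinder's profit is π_C = (48 - 32 - q_C)q_C - (9q_C) = (16 - q_C)q_C - (9q_C).
∂π_C/∂q_C = 7 - 2q_C = 0, so q_C = 7/2.

3.50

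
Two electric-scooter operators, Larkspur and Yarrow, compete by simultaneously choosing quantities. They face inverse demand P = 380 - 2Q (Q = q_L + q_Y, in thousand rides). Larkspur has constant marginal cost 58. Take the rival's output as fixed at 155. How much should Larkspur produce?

With the rival's output fixed at 155, Larkspur's profit is π_L = (380 - 2·155 - 2q_L)q_L - (58q_L) = (70 - 2q_L)q_L - (58q_L).
∂π_L/∂q_L = 12 - 4q_L = 0, so q_L = 3.

3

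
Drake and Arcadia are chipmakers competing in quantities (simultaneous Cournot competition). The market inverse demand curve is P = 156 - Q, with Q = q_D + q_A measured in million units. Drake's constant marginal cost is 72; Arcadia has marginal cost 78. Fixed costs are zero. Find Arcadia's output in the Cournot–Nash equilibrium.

24

Drake's profit: π_D = (156 - Q)q_D - (72q_D). Setting ∂π_D/∂q_D = 0: 84 - 2q_D - (q_A) = 0.
Arcadia's first-order condition: 78 - 2q_A - (q_D) = 0.
Best responses: q_D = (84 - q_A)/2, q_A = (78 - q_D)/2.
Solving the pair: q_D = 30, q_A = 24.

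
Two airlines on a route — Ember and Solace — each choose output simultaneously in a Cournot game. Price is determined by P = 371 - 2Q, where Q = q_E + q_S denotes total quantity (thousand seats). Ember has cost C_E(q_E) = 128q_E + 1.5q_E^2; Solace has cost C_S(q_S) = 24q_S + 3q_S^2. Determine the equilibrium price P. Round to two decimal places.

Ember's profit: π_E = (371 - 2Q)q_E - (128q_E + (3/2)q_E²). Setting ∂π_E/∂q_E = 0: 243 - 7q_E - 2(q_S) = 0.
Solace's profit: π_S = (371 - 2Q)q_S - (24q_S + 3q_S²). Setting ∂π_S/∂q_S = 0: 347 - 10q_S - 2(q_E) = 0.
So q_E = (243 - 2q_S)/7 and q_S = (347 - 2q_E)/10.
Substituting one into the other gives q_E = 868/33 and q_S = 1943/66.
Total output Q = 55.7424, so price P = 371 - 2·55.7424 = 259.5152.

259.52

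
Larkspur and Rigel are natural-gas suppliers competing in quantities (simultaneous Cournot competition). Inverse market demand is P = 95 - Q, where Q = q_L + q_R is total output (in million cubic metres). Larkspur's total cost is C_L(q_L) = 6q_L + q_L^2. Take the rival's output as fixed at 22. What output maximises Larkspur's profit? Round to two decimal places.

With the rival's output fixed at 22, Larkspur's profit is π_L = (95 - 22 - q_L)q_L - (6q_L + q_L²) = (73 - q_L)q_L - (6q_L + q_L²).
∂π_L/∂q_L = 67 - 4q_L = 0, so q_L = 67/4.

16.75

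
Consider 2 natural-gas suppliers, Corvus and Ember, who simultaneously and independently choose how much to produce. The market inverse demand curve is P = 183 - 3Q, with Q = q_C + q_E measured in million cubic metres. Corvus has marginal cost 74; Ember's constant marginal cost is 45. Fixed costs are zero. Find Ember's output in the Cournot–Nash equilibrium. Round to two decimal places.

18.56

Corvus's profit: π_C = (183 - 3Q)q_C - (74q_C). Setting ∂π_C/∂q_C = 0: 109 - 6q_C - 3(q_E) = 0.
Ember's profit: π_E = (183 - 3Q)q_E - (45q_E). Setting ∂π_E/∂q_E = 0: 138 - 6q_E - 3(q_C) = 0.
Rearranging gives the reaction functions q_C = (109 - 3q_E)/6 and q_E = (138 - 3q_C)/6.
Substituting one into the other gives q_C = 80/9 and q_E = 167/9.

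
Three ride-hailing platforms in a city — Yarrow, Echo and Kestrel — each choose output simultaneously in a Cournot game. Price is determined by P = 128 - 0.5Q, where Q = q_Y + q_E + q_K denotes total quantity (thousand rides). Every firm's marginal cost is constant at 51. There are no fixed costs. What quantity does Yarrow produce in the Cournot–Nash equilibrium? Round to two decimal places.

38.50

Each firm earns π_i = (128 - 0.5Q)q_i - 51q_i.
Setting ∂π_i/∂q_i = 0 with rivals' quantities fixed: 77 - q_i - (1/2)·Σ_{j≠i} q_j = 0.
With identical firms every q_j equals q_i, so Σ_{j≠i} q_j = 2q_i and 77 = 2q_i, giving q_i = 77/2.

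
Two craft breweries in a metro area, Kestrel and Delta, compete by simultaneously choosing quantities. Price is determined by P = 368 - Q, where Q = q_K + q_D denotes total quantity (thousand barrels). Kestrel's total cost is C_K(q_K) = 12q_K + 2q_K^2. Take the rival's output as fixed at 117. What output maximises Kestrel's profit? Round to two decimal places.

39.83

With the rival's output fixed at 117, Kestrel's profit is π_K = (368 - 117 - q_K)q_K - (12q_K + 2q_K²) = (251 - q_K)q_K - (12q_K + 2q_K²).
∂π_K/∂q_K = 239 - 6q_K = 0, so q_K = 239/6.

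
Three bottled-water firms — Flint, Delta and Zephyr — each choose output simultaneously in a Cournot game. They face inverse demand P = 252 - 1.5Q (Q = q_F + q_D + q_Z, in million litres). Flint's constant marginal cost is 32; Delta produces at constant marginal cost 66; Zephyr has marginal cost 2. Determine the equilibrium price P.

Flint's profit: π_F = (252 - 1.5Q)q_F - (32q_F). Setting ∂π_F/∂q_F = 0: 220 - 3q_F - (3/2)(q_D + q_Z) = 0.
Delta's first-order condition: 186 - 3q_D - (3/2)(q_F + q_Z) = 0.
Zephyr's first-order condition: 250 - 3q_Z - (3/2)(q_F + q_D) = 0.
Summing all 3 equations gives 656 − 6Q = 0, hence Q = 328/3.
Back-substituting: q_F = (220 − 164)/(3/2) = 112/3, q_D = (186 − 164)/(3/2) = 44/3, q_Z = (250 − 164)/(3/2) = 172/3.
Total output Q = 328/3, so price P = 252 - (3/2)·(328/3) = 88.

88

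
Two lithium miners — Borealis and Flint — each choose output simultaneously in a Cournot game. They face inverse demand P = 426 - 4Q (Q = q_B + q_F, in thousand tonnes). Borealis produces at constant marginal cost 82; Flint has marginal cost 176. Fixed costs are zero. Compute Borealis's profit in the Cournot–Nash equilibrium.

Borealis's profit: π_B = (426 - 4Q)q_B - (82q_B). Setting ∂π_B/∂q_B = 0: 344 - 8q_B - 4(q_F) = 0.
Flint's profit: π_F = (426 - 4Q)q_F - (176q_F). Setting ∂π_F/∂q_F = 0: 250 - 8q_F - 4(q_B) = 0.
Best responses: q_B = (344 - 4q_F)/8, q_F = (250 - 4q_B)/8.
Solving the pair: q_B = 73/2, q_F = 13.
Price P = 426 - 4·(99/2) = 228.
Borealis's profit: (228 - 82)·(73/2) = 5329.

5329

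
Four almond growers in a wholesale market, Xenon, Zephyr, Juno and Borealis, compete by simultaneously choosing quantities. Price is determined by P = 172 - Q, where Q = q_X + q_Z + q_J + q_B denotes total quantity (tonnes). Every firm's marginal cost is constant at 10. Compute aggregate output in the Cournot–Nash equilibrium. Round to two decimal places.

Each firm earns π_i = (172 - Q)q_i - 10q_i.
First-order condition (treating rivals' output as given): 162 - 2q_i - Σ_{j≠i} q_j = 0.
By symmetry each firm produces the same amount; substituting Σ_{j≠i} q_j = 3q_i yields q_i = 162/5.
Total output Q = 162/5 + 162/5 + 162/5 + 162/5 = 648/5.

129.60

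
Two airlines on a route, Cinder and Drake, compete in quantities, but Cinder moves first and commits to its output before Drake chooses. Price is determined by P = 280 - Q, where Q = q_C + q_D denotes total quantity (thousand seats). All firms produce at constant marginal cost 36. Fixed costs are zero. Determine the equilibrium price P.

The follower Drake best-responds to any q_C: π_D = (280 - Q)q_D - 36q_D.
∂π_D/∂q_D = 244 - q_C - 2q_D = 0 gives the reaction function q_D = (244 - q_C)/2.
The leader anticipates this reaction. Substituting into P = 280 - Q gives P = 158 - (1/2)q_C, so π_C = (158 - (1/2)q_C)q_C - 36q_C.
Leader FOC: 122 - q_C = 0, so q_C = 122.
Then q_D = (244 - 122)/2 = 61.
Total output Q = 183, so price P = 280 - 183 = 97.

97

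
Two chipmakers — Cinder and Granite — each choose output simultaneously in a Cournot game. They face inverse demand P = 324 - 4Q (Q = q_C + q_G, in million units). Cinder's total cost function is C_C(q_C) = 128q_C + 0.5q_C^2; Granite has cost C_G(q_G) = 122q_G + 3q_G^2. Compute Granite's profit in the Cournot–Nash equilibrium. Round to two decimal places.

Cinder's profit: π_C = (324 - 4Q)q_C - (128q_C + (1/2)q_C²). Setting ∂π_C/∂q_C = 0: 196 - 9q_C - 4(q_G) = 0.
Granite's first-order condition: 202 - 14q_G - 4(q_C) = 0.
So q_C = (196 - 4q_G)/9 and q_G = (202 - 4q_C)/14.
Solving the pair: q_C = 88/5, q_G = 47/5.
Price P = 324 - 4·27 = 216.
Granite's profit: 216·(47/5) - 122·(47/5) - 3(47/5)² = 618.5200.

618.52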